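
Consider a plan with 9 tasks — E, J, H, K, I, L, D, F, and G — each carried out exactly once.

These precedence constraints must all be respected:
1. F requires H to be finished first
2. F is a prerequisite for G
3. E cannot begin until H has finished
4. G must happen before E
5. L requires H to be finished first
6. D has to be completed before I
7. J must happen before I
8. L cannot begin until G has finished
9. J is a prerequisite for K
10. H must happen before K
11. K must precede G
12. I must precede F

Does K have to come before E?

Yes

Tracing the constraints gives a chain: K → G → E.
Hence K necessarily comes before E.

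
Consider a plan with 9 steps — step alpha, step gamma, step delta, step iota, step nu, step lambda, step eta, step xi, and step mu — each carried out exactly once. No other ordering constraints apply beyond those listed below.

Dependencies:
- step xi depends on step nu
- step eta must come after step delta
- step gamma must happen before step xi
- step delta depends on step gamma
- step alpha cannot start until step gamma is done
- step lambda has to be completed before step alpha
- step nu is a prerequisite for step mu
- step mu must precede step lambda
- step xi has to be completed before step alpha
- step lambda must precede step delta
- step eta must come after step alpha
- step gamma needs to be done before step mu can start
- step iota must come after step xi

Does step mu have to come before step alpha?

Yes

There is a constraint chain step mu → step lambda → step alpha.
Hence step mu necessarily comes before step alpha.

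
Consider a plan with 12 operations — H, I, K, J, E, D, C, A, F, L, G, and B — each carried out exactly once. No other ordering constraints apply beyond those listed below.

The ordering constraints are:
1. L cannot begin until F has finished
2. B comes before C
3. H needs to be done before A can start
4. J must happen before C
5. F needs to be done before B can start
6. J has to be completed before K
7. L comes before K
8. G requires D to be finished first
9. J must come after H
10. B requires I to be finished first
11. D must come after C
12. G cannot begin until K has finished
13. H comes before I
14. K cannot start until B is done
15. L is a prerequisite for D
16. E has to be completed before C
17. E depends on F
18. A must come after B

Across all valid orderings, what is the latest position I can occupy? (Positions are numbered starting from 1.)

The operations that are forced after I, directly or by a chain of constraints, are K, D, C, A, G, B. That's 6 operations.
With 6 mandatory successors out of 12 operations total, the latest slot for I is 12−6 = 6, and it's reachable by doing all non-successors before I.

6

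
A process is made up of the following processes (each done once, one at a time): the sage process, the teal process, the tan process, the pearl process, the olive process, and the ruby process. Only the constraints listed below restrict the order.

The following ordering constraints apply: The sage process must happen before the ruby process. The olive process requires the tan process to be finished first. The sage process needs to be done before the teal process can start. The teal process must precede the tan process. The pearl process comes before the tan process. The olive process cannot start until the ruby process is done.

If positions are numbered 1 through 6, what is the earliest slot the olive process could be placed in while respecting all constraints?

6

Working backwards through the constraints from the olive process, its full set of required predecessors is the sage process, the teal process, the tan process, the pearl process, the ruby process — 5 of them.
With 5 mandatory predecessors, the earliest the olive process can sit is position 5+1 = 6, and placing just those 5 first achieves it.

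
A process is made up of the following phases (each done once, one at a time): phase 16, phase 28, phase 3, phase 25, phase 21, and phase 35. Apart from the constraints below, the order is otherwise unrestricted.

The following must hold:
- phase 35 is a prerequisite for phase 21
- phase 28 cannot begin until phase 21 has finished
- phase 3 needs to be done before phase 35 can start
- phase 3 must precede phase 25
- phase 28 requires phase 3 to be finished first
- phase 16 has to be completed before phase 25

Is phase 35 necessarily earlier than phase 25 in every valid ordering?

No chain of constraints connects phase 35 to phase 25 in either direction.
So phase 35 can come before phase 25 or after — it is not forced.

No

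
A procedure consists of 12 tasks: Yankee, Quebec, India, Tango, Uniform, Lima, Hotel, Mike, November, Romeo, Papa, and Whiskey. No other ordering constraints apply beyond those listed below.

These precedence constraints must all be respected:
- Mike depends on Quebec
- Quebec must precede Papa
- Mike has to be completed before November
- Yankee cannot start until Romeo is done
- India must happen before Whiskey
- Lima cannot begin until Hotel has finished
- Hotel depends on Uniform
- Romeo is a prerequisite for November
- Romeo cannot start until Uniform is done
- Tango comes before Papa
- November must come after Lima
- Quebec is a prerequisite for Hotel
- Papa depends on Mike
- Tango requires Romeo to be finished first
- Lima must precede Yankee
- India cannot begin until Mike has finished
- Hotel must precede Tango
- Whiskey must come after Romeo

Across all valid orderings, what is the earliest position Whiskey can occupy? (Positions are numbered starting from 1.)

6

Working backwards through the constraints from Whiskey, its full set of required predecessors is Quebec, India, Uniform, Mike, Romeo — 5 of them.
With 5 mandatory predecessors, the earliest Whiskey can sit is position 5+1 = 6, and placing just those 5 first achieves it.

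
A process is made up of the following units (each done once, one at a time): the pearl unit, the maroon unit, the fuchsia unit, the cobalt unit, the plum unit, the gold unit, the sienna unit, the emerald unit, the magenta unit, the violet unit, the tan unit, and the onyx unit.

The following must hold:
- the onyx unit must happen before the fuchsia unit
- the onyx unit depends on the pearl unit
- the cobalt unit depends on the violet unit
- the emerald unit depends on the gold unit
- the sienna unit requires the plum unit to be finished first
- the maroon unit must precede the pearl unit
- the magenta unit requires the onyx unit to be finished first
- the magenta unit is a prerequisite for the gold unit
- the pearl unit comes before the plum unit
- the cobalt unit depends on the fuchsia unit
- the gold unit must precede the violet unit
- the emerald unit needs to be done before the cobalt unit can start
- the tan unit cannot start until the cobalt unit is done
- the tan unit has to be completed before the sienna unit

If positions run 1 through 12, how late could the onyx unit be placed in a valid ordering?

Following every chain forward from the onyx unit, the units that must come later are the fuchsia unit, the cobalt unit, the gold unit, the sienna unit, the emerald unit, the magenta unit, the violet unit, the tan unit — 8 of them.
So at least 8 units follow the onyx unit, putting the onyx unit no later than position 4. That position is achievable by scheduling everything else first.

4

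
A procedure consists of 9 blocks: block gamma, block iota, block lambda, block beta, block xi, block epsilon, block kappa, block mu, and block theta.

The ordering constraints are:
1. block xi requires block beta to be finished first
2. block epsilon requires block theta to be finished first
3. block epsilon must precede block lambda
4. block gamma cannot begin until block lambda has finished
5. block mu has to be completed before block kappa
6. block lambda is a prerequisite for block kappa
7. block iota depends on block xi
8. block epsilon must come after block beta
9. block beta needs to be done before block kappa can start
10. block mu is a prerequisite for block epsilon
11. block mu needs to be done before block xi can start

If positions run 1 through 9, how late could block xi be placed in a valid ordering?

8

The only block forced after block xi (directly or by a chain) is block iota.
So at least 1 block follows block xi, putting block xi no later than position 8. That position is achievable by scheduling everything else first.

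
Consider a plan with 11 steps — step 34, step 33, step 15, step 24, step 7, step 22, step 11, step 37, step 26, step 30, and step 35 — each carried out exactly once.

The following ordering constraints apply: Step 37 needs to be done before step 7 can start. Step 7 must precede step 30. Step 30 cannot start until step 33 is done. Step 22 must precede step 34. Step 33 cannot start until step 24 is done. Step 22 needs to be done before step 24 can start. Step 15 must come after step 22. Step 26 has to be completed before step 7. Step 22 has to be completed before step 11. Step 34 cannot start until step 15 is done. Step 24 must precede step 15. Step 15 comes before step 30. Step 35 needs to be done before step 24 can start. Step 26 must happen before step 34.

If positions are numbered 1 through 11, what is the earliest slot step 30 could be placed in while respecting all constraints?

9

Working backwards through the constraints from step 30, its full set of required predecessors is step 33, step 15, step 24, step 7, step 22, step 37, step 26, step 35 — 8 of them.
With 8 mandatory predecessors, the earliest step 30 can sit is position 8+1 = 9, and placing just those 8 first achieves it.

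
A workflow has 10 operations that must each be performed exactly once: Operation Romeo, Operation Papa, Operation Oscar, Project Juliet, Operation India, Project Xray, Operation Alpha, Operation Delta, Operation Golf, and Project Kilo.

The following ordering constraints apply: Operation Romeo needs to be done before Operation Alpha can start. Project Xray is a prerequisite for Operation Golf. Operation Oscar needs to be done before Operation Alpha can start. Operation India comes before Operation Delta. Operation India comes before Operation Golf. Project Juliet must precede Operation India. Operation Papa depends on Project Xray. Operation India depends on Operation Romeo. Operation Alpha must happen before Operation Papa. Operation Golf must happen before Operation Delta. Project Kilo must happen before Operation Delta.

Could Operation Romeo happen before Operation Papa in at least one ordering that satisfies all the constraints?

The constraints force Operation Romeo before Operation Papa, so yes — every valid ordering has Operation Romeo earlier.

Yes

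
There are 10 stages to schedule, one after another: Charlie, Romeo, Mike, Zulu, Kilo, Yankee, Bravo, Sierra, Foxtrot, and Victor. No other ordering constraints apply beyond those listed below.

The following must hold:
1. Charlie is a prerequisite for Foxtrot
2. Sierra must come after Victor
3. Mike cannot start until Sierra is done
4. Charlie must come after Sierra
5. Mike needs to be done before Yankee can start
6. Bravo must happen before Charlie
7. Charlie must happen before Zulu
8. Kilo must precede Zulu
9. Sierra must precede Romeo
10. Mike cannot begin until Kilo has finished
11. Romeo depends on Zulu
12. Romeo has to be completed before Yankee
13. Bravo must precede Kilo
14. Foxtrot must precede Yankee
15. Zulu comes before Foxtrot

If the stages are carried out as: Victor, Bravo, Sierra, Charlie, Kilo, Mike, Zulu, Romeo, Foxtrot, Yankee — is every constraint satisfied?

Yes

Checking each listed constraint against this order: for instance, Sierra is in position 3 and Romeo in position 8, so that constraint holds — and the remaining constraints check out the same way.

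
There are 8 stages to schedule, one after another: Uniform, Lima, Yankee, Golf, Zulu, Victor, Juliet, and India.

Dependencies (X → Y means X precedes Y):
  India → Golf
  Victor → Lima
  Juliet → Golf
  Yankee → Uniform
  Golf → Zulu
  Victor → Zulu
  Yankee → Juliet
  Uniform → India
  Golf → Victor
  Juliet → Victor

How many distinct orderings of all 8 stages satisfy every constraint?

6

Yankee is the only stage with nothing required before it, so every ordering starts there.
Systematically extending each partial ordering one stage at a time and counting, there are 6 complete orderings.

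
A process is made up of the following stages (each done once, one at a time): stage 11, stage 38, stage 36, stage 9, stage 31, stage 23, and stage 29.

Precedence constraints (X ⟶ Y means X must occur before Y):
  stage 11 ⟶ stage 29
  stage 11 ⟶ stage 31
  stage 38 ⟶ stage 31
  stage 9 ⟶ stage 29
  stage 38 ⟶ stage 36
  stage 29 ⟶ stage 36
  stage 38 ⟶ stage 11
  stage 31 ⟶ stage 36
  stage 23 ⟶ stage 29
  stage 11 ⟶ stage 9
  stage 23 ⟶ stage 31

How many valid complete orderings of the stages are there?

11

2 stages have no prerequisites (stage 38, stage 23), so any of them could come first.
Counting all ways to extend the partial order to a total order gives 11.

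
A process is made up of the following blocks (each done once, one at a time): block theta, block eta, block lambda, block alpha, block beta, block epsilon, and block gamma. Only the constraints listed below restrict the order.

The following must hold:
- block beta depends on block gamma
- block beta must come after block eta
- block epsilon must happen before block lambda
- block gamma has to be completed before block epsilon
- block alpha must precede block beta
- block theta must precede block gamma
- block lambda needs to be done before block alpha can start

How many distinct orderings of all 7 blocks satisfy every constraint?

2 blocks have no prerequisites (block theta, block eta), so any of them could come first.
Counting all ways to extend the partial order to a total order gives 6.

6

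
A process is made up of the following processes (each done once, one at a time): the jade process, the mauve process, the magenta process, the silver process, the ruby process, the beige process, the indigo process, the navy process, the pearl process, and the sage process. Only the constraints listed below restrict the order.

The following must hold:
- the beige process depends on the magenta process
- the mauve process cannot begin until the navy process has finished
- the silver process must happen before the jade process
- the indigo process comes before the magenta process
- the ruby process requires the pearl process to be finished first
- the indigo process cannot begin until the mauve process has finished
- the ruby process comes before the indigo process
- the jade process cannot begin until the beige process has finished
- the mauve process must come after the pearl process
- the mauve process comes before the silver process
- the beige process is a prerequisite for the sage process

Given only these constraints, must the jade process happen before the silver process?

The constraints actually force the silver process before the jade process (via the silver process → the jade process), not the other way around.
So the jade process does not have to come before the silver process — it cannot.

No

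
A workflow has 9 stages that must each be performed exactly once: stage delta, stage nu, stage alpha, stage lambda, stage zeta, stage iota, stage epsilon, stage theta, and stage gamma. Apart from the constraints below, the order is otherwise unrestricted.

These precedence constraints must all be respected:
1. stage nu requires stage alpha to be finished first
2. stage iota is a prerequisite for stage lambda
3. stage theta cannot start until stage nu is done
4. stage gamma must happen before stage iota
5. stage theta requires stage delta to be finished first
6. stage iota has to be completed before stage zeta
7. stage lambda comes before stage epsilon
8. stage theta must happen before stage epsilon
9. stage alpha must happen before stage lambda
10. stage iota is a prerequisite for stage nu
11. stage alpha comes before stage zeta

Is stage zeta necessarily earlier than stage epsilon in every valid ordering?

No

Stage zeta and stage epsilon are not related by any chain of constraints.
A valid ordering placing stage epsilon before stage zeta exists, so the answer is no.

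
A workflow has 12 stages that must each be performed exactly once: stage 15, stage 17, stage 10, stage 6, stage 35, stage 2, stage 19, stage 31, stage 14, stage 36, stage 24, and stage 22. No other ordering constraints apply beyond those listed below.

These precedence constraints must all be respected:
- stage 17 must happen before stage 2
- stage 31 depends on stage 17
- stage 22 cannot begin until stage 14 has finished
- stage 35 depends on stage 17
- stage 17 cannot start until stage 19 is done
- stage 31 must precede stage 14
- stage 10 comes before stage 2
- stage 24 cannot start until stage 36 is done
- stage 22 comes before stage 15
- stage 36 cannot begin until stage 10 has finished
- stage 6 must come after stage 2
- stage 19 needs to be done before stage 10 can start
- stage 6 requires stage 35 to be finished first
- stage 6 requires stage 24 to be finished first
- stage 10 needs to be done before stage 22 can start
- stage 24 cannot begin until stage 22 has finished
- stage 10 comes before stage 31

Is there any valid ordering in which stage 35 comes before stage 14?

The constraints leave stage 35 and stage 14 unordered relative to each other; nothing requires stage 14 earlier.
That means at least one valid schedule has stage 35 before stage 14.

Yes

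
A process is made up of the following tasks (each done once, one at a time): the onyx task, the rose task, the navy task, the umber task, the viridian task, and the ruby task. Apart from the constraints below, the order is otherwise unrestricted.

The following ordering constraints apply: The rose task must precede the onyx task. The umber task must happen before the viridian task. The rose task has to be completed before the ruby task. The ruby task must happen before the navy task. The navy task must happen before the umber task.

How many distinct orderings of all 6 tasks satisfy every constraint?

The rose task is the only task with nothing required before it, so every ordering starts there.
Counting all ways to extend the partial order to a total order gives 5.

5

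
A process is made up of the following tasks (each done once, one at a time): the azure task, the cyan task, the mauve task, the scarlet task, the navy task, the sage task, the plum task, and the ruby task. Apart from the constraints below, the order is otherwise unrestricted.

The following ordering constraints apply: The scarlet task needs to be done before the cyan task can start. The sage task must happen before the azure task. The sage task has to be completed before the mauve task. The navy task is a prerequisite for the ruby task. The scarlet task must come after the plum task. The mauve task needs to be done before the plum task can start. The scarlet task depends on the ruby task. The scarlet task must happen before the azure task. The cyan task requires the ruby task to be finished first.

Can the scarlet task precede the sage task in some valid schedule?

No

The constraints give a chain the sage task → the mauve task → the plum task → the scarlet task, which forces the sage task before the scarlet task.
Hence the scarlet task can never be scheduled before the sage task.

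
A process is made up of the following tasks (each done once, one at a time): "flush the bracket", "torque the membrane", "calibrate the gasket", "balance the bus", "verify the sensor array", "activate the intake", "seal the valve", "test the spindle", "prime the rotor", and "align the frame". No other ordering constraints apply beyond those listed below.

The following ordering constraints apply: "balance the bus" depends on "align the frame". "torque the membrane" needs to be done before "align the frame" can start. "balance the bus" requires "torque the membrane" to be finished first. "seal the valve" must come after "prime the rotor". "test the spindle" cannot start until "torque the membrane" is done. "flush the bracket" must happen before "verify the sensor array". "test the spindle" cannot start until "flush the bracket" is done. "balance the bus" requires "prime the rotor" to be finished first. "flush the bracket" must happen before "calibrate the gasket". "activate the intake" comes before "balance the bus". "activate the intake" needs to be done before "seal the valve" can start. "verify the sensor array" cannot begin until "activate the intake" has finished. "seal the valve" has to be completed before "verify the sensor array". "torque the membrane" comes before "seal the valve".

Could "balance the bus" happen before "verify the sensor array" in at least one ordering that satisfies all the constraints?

No chain of constraints runs from "verify the sensor array" to "balance the bus", so "verify the sensor array" is not required to come first.
That means at least one valid schedule has "balance the bus" before "verify the sensor array".

Yes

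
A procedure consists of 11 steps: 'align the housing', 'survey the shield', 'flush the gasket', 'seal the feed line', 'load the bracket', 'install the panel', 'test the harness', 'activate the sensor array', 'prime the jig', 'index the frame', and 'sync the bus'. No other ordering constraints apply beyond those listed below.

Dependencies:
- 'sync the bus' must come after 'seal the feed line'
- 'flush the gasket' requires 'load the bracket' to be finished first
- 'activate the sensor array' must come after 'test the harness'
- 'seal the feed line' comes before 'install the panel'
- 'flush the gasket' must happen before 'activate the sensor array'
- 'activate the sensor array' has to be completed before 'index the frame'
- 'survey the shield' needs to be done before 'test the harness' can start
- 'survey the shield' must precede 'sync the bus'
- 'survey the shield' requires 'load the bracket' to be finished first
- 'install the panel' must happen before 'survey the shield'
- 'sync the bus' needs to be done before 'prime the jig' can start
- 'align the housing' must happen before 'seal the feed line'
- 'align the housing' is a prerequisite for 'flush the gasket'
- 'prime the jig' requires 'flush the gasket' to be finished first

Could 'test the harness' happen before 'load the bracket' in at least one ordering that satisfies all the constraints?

No

There is a dependency chain 'load the bracket' → 'survey the shield' → 'test the harness', so 'test the harness' always comes after 'load the bracket'.
Hence 'test the harness' can never be scheduled before 'load the bracket'.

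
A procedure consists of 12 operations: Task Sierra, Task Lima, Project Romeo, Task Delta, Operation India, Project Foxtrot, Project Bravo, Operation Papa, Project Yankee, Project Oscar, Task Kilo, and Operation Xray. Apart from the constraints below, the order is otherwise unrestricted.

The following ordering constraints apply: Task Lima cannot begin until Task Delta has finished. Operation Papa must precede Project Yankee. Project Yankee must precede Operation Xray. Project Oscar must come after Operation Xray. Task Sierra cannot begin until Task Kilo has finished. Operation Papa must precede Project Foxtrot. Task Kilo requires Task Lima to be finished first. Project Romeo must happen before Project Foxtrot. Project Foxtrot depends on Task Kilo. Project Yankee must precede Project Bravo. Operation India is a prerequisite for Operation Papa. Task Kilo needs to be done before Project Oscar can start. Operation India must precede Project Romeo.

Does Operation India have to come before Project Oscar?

Yes

There is a constraint chain Operation India → Operation Papa → Project Yankee → Operation Xray → Project Oscar.
So Operation India must precede Project Oscar in any valid ordering.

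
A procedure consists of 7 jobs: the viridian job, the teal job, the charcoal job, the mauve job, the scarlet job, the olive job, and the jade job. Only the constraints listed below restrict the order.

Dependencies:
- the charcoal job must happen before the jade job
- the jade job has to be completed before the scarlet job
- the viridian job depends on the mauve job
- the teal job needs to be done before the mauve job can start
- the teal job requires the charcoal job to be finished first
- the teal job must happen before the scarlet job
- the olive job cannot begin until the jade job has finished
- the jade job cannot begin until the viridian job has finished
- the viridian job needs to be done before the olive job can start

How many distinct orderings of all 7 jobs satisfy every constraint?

2

Only the charcoal job has no prerequisites, so it must go first.
Enumerating by repeatedly choosing an available job (one whose prerequisites are all placed) gives 2 distinct complete orderings.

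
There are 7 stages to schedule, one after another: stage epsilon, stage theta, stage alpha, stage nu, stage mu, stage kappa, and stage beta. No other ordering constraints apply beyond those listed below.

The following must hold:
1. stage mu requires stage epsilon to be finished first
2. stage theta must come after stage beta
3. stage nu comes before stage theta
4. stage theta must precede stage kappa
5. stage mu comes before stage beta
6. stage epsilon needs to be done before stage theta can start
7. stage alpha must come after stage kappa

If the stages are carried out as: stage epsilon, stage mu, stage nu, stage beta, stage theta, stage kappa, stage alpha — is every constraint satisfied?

Yes

Going through the constraints one by one, each required predecessor appears earlier in the sequence than its dependent — e.g. stage epsilon (position 1) is before stage theta (position 5), as required.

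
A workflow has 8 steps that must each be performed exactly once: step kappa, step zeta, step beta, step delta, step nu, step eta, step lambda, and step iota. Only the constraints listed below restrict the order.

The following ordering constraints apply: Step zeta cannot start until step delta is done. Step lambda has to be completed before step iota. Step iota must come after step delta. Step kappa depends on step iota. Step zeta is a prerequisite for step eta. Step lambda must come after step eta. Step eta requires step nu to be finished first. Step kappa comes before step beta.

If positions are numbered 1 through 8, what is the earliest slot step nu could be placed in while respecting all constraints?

1

Step nu has no prerequisites at all, so it can go in position 1.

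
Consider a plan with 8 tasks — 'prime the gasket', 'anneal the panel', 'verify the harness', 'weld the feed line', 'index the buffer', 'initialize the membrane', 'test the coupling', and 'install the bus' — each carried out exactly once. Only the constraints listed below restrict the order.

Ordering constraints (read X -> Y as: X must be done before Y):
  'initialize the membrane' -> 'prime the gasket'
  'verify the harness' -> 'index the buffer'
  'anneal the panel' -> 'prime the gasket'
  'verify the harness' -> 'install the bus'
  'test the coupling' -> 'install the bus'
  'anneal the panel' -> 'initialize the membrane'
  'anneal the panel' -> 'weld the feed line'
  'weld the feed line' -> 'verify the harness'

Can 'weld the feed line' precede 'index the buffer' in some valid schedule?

Yes

The constraints force 'weld the feed line' before 'index the buffer', so yes — every valid ordering has 'weld the feed line' earlier.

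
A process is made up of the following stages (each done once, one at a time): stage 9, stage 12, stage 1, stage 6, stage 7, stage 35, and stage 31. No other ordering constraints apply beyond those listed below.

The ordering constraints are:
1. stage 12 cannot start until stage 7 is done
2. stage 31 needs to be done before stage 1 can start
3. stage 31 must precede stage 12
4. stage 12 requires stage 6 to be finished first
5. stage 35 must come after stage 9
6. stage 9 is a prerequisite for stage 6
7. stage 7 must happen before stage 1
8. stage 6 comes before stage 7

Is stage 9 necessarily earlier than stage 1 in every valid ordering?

There is a constraint chain stage 9 → stage 6 → stage 7 → stage 1.
That forces stage 9 before stage 1 in every valid schedule.

Yes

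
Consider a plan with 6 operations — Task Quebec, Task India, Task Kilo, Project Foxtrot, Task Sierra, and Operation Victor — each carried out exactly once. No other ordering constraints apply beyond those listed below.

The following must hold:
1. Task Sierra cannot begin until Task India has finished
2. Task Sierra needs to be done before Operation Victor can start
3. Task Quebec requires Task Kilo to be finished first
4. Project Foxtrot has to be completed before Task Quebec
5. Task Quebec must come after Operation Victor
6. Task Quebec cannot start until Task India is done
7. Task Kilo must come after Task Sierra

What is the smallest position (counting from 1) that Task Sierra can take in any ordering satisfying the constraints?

2

The only operation forced before Task Sierra (directly or transitively) is Task India.
With 1 mandatory predecessor, the earliest Task Sierra can sit is position 1+1 = 2, and placing just that one first achieves it.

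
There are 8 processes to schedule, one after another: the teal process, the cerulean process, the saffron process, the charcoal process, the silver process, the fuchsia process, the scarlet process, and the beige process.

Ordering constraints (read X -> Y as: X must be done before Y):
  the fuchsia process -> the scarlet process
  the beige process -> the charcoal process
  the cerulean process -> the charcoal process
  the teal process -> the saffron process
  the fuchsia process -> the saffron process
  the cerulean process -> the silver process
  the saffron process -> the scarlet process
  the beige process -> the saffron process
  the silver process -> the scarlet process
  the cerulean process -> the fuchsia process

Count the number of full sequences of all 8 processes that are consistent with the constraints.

3 processes have no prerequisites (the teal process, the cerulean process, the beige process), so any of them could come first.
Enumerating by repeatedly choosing an available process (one whose prerequisites are all placed) gives 249 distinct complete orderings.

249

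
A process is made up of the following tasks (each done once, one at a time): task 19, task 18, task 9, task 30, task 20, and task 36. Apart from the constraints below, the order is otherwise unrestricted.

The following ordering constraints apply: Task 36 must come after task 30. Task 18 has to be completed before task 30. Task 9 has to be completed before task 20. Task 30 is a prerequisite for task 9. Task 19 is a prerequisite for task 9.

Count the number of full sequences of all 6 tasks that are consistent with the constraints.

The tasks with no prerequisites are task 19, task 18; any of them can be placed first.
Enumerating by repeatedly choosing an available task (one whose prerequisites are all placed) gives 10 distinct complete orderings.

10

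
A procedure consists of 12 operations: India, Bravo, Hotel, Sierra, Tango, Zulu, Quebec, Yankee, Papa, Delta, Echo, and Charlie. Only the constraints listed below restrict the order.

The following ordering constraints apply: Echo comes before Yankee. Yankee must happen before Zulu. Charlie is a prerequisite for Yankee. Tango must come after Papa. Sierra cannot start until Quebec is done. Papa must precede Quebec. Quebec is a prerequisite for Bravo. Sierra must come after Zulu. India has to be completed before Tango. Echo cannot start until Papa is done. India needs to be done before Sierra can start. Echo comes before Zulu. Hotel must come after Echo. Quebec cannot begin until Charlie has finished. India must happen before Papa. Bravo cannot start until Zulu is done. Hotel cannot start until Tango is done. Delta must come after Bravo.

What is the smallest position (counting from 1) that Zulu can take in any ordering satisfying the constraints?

Every operation that must precede Zulu has to come before it. Tracing all chains that end at Zulu, those operations are: India, Yankee, Papa, Echo, Charlie — 5 in total.
So at minimum 5 operations come before Zulu, putting Zulu no earlier than position 6. That position is achievable by scheduling exactly those predecessors first.

6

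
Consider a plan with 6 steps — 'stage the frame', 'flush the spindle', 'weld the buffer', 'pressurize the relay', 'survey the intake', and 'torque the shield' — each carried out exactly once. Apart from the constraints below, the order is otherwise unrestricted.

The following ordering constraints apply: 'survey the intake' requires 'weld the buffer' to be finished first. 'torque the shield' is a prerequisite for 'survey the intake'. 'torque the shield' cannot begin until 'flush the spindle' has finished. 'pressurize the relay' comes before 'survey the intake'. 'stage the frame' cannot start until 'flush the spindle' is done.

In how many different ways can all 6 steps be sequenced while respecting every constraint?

52

3 steps have no prerequisites ('flush the spindle', 'weld the buffer', 'pressurize the relay'), so any of them could come first.
Enumerating by repeatedly choosing an available step (one whose prerequisites are all placed) gives 52 distinct complete orderings.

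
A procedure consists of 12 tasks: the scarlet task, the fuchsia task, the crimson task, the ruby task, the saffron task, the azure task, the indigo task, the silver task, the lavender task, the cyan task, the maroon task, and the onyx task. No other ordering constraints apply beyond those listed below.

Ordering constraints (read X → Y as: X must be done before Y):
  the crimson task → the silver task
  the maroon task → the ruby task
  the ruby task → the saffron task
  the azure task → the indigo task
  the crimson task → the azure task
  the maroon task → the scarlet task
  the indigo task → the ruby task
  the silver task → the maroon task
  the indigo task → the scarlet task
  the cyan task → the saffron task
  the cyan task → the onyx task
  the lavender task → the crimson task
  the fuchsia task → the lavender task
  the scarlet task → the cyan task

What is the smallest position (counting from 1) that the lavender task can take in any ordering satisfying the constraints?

Working backwards through the constraints from the lavender task, its only required predecessor is the fuchsia task.
So at minimum 1 task comes before the lavender task, putting the lavender task no earlier than position 2. That position is achievable by scheduling exactly that predecessor first.

2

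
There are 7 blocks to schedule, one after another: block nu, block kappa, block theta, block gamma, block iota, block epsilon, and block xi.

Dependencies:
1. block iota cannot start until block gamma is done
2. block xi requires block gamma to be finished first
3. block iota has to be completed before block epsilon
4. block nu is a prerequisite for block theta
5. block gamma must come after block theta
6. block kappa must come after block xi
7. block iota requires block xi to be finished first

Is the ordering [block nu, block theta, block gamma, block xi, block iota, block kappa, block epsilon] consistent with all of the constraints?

Checking each listed constraint against this order: for instance, block gamma is in position 3 and block iota in position 5, so that constraint holds — and the remaining constraints check out the same way.

Yes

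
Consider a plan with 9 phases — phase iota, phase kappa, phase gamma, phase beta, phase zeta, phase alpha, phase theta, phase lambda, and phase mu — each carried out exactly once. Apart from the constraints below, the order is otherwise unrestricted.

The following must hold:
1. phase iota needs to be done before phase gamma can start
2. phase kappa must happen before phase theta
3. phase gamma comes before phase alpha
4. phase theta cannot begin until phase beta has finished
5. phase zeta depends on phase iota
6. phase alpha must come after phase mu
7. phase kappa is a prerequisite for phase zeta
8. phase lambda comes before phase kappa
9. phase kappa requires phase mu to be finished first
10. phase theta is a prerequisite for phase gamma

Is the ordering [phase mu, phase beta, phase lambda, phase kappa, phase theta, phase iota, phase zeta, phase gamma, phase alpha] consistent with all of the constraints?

Yes

Checking each listed constraint against this order: for instance, phase mu is in position 1 and phase alpha in position 9, so that constraint holds — and the remaining constraints check out the same way.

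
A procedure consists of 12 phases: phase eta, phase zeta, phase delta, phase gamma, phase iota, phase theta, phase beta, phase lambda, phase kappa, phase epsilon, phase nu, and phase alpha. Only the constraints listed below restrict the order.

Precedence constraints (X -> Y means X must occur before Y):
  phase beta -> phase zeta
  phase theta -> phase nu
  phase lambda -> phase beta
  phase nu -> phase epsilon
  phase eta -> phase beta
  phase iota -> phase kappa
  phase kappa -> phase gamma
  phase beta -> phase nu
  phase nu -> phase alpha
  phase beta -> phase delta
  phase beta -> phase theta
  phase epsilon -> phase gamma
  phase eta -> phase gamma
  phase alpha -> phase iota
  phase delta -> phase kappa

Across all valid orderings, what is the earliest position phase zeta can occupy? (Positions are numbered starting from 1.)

4

The phases that are forced before phase zeta, directly or transitively, are phase eta, phase beta, phase lambda. That's 3 phases.
So at minimum 3 phases come before phase zeta, putting phase zeta no earlier than position 4. That position is achievable by scheduling exactly those predecessors first.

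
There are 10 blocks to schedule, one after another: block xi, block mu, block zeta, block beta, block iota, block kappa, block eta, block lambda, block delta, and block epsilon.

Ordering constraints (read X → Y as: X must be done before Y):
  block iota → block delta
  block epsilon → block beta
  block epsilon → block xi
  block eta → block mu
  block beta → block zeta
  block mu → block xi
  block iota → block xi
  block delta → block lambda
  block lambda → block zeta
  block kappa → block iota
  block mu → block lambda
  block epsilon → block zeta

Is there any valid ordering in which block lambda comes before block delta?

Following block delta → block lambda, block delta must precede block lambda in every valid ordering.
So no valid ordering can have block lambda before block delta.

No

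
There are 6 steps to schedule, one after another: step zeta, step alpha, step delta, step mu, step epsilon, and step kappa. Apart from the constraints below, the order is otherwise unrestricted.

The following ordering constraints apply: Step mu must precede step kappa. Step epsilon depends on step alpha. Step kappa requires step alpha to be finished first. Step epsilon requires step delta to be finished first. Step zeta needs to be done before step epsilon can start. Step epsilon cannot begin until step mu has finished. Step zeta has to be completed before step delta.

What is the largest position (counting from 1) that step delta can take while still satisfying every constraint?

5

Following the constraints forward from step delta, its only required successor is step epsilon.
So at least 1 step follows step delta, putting step delta no later than position 5. That position is achievable by scheduling everything else first.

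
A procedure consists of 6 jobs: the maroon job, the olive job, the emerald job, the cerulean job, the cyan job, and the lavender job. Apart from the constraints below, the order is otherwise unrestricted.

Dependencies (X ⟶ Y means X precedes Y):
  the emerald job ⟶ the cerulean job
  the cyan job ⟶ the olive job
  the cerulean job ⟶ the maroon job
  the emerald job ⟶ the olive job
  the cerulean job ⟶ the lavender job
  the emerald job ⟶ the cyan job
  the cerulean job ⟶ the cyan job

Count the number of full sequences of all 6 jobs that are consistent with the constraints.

The emerald job is the only job with nothing required before it, so every ordering starts there.
Counting all ways to extend the partial order to a total order gives 12.

12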